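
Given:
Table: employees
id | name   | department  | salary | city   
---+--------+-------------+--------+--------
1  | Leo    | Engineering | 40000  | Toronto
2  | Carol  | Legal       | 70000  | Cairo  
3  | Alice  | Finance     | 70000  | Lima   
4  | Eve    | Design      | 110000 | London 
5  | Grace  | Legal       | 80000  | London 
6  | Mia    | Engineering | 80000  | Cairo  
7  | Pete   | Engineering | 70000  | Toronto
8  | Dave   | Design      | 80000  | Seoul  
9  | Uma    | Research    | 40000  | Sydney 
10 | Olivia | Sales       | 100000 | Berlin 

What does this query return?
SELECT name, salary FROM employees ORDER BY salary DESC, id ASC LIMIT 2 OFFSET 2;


Sort by salary DESC (id ASC tiebreak), then skip 2 and take 2
Rows 3 through 4

2 rows:
Grace, 80000
Mia, 80000


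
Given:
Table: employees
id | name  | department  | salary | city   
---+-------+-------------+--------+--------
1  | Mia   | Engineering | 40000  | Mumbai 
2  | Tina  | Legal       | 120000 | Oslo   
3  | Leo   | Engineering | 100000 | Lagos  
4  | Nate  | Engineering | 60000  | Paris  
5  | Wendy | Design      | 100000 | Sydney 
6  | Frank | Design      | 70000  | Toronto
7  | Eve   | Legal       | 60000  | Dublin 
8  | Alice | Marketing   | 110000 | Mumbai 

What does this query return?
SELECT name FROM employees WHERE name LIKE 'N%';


LIKE 'N%' matches names starting with 'N'
Matching: 1

1 rows:
Nate


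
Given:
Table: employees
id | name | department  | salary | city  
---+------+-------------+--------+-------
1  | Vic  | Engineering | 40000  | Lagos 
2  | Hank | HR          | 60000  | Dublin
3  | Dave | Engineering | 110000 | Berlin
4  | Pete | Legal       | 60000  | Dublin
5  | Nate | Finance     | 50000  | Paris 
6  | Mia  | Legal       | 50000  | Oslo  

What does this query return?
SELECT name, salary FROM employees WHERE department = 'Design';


Filtering: department = 'Design'
Matching rows: 0

Empty result set (0 rows)


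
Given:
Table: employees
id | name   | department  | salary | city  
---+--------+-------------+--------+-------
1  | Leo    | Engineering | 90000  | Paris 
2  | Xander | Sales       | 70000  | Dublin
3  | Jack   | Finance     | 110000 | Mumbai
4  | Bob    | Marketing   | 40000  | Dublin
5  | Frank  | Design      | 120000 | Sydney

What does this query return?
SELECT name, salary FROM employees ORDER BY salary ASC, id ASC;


Sorting by salary ASC, then id ASC for ties

5 rows:
Bob, 40000
Xander, 70000
Leo, 90000
Jack, 110000
Frank, 120000


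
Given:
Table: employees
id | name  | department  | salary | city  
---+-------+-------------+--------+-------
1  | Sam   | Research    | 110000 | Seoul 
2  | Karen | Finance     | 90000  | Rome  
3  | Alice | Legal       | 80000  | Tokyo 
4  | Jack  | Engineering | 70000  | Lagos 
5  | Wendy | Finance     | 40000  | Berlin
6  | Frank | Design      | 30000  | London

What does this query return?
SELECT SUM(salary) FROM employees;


SUM(salary) = 110000 + 90000 + 80000 + 70000 + 40000 + 30000 = 420000

420000


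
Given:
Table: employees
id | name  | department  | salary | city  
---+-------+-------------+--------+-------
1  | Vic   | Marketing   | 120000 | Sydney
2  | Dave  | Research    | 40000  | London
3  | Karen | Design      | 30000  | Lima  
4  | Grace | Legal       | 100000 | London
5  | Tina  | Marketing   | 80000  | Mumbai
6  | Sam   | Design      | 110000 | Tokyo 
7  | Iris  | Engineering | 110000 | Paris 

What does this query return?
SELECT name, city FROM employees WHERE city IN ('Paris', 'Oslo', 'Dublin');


Filtering: city IN ('Paris', 'Oslo', 'Dublin')
Matching: 1 rows

1 rows:
Iris, Paris


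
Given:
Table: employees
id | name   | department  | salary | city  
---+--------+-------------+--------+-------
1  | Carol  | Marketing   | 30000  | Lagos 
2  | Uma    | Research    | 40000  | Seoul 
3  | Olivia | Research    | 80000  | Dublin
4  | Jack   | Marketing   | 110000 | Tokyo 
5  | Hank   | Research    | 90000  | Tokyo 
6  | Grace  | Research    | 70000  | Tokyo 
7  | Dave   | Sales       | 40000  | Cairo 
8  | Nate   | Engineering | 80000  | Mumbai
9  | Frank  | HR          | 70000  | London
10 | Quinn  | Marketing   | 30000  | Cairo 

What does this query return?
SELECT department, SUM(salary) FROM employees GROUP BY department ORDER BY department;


Summing salary within each department:
  Engineering: 80000 = 80000
  HR: 70000 = 70000
  Marketing: 30000 + 110000 + 30000 = 170000
  Research: 40000 + 80000 + 90000 + 70000 = 280000
  Sales: 40000 = 40000


5 groups:
Engineering, 80000
HR, 70000
Marketing, 170000
Research, 280000
Sales, 40000


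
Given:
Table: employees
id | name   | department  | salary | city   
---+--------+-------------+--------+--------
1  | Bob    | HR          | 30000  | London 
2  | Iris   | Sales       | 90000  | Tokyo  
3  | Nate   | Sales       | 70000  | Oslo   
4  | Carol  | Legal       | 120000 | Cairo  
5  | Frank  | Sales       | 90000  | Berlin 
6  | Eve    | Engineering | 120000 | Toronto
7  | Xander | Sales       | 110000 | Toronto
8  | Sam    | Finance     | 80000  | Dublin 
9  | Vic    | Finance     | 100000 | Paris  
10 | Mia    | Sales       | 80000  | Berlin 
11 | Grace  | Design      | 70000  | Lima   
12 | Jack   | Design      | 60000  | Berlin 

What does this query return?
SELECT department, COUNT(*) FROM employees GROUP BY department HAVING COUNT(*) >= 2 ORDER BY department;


Groups with count >= 2:
  Design: 2 -> PASS
  Finance: 2 -> PASS
  Sales: 5 -> PASS
  Engineering: 1 -> filtered out
  HR: 1 -> filtered out
  Legal: 1 -> filtered out


3 groups:
Design, 2
Finance, 2
Sales, 5


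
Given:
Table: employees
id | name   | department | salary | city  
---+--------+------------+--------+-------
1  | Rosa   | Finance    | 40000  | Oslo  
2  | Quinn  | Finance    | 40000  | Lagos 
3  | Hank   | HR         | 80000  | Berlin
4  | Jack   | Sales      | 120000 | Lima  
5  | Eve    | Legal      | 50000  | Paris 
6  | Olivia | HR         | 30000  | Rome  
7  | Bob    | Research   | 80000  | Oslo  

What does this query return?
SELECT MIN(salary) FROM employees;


Salaries: 40000, 40000, 80000, 120000, 50000, 30000, 80000
MIN = 30000

30000


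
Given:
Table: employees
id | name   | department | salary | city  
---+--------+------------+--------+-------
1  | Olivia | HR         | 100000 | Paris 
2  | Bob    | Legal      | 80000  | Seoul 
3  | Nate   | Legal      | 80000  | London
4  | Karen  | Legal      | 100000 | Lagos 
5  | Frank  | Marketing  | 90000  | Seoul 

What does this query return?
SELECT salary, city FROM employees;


Projecting columns: salary, city

5 rows:
100000, Paris
80000, Seoul
80000, London
100000, Lagos
90000, Seoul


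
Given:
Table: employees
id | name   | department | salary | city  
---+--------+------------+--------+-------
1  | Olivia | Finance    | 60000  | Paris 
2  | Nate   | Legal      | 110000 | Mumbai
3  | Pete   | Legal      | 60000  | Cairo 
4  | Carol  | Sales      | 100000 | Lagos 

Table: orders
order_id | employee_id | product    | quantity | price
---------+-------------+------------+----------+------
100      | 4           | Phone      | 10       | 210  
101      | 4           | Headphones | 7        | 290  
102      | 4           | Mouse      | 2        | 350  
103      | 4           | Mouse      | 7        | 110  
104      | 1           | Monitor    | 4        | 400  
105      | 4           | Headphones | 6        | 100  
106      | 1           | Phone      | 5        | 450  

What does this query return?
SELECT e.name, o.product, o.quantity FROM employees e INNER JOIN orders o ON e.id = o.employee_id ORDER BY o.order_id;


Joining employees.id = orders.employee_id:
  employee Carol (id=4) -> order Phone
  employee Carol (id=4) -> order Headphones
  employee Carol (id=4) -> order Mouse
  employee Carol (id=4) -> order Mouse
  employee Olivia (id=1) -> order Monitor
  employee Carol (id=4) -> order Headphones
  employee Olivia (id=1) -> order Phone


7 rows:
Carol, Phone, 10
Carol, Headphones, 7
Carol, Mouse, 2
Carol, Mouse, 7
Olivia, Monitor, 4
Carol, Headphones, 6
Olivia, Phone, 5


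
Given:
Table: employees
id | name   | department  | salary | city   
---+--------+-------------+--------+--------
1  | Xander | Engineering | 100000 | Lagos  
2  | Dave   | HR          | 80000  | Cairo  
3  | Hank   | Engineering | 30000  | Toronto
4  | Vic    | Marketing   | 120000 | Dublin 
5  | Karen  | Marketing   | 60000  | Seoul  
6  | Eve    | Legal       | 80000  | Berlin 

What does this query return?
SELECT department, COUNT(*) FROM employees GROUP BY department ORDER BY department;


Assigning each row to its department group:
  Xander -> Engineering
  Dave -> HR
  Hank -> Engineering
  Vic -> Marketing
  Karen -> Marketing
  Eve -> Legal


4 groups:
Engineering, 2
HR, 1
Legal, 1
Marketing, 2


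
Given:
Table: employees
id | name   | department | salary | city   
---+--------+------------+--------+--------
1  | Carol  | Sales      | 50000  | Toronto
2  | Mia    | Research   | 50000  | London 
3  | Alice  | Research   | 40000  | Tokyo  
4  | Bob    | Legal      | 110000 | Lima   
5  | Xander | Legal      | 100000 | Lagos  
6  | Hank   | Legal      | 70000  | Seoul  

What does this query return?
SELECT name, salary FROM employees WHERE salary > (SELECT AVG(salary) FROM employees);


Subquery: AVG(salary) = 70000.0
Filtering: salary > 70000.0
  Bob (110000) -> MATCH
  Xander (100000) -> MATCH


2 rows:
Bob, 110000
Xander, 100000


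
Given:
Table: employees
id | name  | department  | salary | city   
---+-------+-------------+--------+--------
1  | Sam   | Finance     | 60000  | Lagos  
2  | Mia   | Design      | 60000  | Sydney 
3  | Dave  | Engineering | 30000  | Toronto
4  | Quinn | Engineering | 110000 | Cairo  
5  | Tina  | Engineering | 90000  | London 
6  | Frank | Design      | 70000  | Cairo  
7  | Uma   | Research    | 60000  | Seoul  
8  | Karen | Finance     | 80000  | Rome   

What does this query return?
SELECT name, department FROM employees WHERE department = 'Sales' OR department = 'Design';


Filtering: department = 'Sales' OR 'Design'
Matching: 2 rows

2 rows:
Mia, Design
Frank, Design


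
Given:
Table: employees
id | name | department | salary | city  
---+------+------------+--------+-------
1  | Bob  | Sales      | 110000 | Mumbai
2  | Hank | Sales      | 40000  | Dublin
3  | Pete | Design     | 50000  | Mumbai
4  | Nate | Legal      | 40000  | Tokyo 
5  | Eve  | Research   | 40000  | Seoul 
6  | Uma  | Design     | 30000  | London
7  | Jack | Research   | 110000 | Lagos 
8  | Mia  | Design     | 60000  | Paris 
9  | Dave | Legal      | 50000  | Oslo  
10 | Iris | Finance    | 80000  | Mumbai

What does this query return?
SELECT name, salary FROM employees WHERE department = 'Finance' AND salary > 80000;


Filtering: department = 'Finance' AND salary > 80000
Matching: 0 rows

Empty result set (0 rows)


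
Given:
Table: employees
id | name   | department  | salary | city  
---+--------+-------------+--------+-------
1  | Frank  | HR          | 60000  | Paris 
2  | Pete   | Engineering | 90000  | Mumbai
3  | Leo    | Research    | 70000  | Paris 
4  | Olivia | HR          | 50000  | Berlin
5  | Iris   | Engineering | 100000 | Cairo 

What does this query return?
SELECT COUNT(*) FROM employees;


COUNT(*) counts all rows

5


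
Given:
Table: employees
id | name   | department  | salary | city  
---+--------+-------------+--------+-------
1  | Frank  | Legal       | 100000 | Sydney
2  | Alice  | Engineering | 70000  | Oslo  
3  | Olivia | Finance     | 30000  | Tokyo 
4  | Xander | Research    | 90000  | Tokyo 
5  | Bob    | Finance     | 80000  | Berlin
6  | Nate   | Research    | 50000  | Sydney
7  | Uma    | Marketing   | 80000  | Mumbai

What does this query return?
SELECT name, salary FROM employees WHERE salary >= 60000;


Filtering: salary >= 60000
Matching: 5 rows

5 rows:
Frank, 100000
Alice, 70000
Xander, 90000
Bob, 80000
Uma, 80000


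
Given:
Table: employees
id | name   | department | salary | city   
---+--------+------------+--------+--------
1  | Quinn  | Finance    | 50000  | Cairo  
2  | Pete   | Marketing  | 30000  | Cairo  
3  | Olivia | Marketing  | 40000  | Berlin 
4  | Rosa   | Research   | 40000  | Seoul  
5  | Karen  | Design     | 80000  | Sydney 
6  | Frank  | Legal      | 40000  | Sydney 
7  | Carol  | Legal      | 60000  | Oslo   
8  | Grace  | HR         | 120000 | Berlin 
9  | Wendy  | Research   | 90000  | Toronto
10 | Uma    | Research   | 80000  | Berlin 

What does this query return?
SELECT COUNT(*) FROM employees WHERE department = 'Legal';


Counting rows where department = 'Legal'
  Frank -> MATCH
  Carol -> MATCH


2


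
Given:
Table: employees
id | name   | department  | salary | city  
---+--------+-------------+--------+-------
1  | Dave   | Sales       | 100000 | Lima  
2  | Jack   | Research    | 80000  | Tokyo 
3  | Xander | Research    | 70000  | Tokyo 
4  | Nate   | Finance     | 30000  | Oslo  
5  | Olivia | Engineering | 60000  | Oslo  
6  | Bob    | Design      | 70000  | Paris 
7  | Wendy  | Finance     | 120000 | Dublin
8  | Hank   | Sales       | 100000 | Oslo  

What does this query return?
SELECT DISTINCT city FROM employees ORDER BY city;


All 'city' values (row order): Lima, Tokyo, Tokyo, Oslo, Oslo, Paris, Dublin, Oslo
Removing duplicates leaves 5 unique value(s).

5 values:
Dublin
Lima
Oslo
Paris
Tokyo


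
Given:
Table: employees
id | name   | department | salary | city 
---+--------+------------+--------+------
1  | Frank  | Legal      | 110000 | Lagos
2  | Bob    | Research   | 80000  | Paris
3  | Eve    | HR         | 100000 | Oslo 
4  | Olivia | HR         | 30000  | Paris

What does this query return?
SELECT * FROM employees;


SELECT * returns all 4 rows with all columns

4 rows:
1, Frank, Legal, 110000, Lagos
2, Bob, Research, 80000, Paris
3, Eve, HR, 100000, Oslo
4, Olivia, HR, 30000, Paris


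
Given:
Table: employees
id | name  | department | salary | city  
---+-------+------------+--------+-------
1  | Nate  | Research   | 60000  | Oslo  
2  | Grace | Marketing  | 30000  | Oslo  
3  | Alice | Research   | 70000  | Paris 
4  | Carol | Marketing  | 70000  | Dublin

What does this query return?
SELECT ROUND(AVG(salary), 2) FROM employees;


SUM(salary) = 230000
COUNT = 4
ROUND(AVG, 2) = ROUND(230000 / 4, 2) = 57500.0

57500.0


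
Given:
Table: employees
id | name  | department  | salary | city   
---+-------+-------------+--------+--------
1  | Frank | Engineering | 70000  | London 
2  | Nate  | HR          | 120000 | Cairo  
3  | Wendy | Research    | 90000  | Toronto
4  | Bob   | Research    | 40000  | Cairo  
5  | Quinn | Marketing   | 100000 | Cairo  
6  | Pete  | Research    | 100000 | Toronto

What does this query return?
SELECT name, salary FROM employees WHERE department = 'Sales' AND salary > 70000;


Filtering: department = 'Sales' AND salary > 70000
Matching: 0 rows

Empty result set (0 rows)


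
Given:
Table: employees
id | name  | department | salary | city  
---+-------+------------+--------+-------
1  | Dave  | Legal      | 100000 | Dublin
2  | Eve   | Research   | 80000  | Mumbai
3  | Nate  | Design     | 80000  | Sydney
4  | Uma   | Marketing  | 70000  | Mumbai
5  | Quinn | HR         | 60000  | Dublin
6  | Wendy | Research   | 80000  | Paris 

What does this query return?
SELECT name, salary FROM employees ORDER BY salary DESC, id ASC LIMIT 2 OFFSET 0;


Sort by salary DESC (id ASC tiebreak), then skip 0 and take 2
Rows 1 through 2

2 rows:
Dave, 100000
Eve, 80000


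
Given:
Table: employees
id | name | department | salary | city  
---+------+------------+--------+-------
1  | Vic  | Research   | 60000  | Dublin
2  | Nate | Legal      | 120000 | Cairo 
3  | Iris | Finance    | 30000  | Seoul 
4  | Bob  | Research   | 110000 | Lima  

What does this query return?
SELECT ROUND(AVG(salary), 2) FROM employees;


SUM(salary) = 320000
COUNT = 4
ROUND(AVG, 2) = ROUND(320000 / 4, 2) = 80000.0

80000.0


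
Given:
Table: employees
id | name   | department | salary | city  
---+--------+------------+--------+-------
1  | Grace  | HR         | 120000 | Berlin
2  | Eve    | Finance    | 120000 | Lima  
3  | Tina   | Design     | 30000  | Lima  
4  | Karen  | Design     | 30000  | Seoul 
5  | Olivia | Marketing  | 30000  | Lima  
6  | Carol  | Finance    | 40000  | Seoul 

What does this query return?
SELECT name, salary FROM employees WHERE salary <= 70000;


Filtering: salary <= 70000
Matching: 4 rows

4 rows:
Tina, 30000
Karen, 30000
Olivia, 30000
Carol, 40000


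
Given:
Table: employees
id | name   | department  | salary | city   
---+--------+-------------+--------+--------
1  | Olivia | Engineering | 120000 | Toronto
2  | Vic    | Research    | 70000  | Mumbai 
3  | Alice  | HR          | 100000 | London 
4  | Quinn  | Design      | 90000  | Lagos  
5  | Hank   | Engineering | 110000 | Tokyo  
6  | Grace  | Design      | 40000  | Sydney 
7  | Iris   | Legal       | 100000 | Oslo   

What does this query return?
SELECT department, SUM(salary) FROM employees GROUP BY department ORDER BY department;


Summing salary within each department:
  Design: 90000 + 40000 = 130000
  Engineering: 120000 + 110000 = 230000
  HR: 100000 = 100000
  Legal: 100000 = 100000
  Research: 70000 = 70000


5 groups:
Design, 130000
Engineering, 230000
HR, 100000
Legal, 100000
Research, 70000


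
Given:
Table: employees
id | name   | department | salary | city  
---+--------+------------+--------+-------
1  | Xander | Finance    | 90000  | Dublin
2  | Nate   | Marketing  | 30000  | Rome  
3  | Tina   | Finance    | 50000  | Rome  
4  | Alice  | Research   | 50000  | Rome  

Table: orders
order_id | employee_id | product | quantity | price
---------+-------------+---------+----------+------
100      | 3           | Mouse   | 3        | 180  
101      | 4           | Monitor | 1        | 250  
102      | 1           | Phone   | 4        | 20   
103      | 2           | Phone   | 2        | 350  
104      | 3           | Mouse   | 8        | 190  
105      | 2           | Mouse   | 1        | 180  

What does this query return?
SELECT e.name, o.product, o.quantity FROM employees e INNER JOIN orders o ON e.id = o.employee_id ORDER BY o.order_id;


Joining employees.id = orders.employee_id:
  employee Tina (id=3) -> order Mouse
  employee Alice (id=4) -> order Monitor
  employee Xander (id=1) -> order Phone
  employee Nate (id=2) -> order Phone
  employee Tina (id=3) -> order Mouse
  employee Nate (id=2) -> order Mouse


6 rows:
Tina, Mouse, 3
Alice, Monitor, 1
Xander, Phone, 4
Nate, Phone, 2
Tina, Mouse, 8
Nate, Mouse, 1


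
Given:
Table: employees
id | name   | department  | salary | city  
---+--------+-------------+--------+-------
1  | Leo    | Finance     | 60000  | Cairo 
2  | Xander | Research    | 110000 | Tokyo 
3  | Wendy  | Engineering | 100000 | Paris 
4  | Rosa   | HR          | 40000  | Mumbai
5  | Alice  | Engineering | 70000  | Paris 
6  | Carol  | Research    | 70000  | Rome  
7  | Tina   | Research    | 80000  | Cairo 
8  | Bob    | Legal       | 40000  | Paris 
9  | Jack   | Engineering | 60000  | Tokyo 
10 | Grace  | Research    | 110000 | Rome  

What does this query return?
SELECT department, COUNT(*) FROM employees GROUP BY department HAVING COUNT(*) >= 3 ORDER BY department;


Groups with count >= 3:
  Engineering: 3 -> PASS
  Research: 4 -> PASS
  Finance: 1 -> filtered out
  HR: 1 -> filtered out
  Legal: 1 -> filtered out


2 groups:
Engineering, 3
Research, 4


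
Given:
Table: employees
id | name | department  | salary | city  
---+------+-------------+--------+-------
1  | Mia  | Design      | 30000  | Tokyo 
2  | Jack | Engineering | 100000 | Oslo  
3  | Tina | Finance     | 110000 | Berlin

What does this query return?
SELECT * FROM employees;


SELECT * returns all 3 rows with all columns

3 rows:
1, Mia, Design, 30000, Tokyo
2, Jack, Engineering, 100000, Oslo
3, Tina, Finance, 110000, Berlin


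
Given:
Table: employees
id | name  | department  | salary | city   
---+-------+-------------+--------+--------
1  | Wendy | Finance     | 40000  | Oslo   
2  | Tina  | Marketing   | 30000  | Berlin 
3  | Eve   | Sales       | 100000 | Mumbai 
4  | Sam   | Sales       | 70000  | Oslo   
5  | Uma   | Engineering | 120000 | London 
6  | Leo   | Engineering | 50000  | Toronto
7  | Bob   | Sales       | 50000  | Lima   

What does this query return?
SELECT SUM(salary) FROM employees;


SUM(salary) = 40000 + 30000 + 100000 + 70000 + 120000 + 50000 + 50000 = 460000

460000


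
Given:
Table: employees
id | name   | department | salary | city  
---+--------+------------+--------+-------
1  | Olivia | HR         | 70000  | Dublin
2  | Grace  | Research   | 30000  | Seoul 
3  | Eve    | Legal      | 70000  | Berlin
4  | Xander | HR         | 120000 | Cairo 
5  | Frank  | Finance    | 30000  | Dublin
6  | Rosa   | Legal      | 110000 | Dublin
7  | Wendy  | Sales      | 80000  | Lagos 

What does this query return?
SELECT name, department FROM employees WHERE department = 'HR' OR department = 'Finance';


Filtering: department = 'HR' OR 'Finance'
Matching: 3 rows

3 rows:
Olivia, HR
Xander, HR
Frank, Finance


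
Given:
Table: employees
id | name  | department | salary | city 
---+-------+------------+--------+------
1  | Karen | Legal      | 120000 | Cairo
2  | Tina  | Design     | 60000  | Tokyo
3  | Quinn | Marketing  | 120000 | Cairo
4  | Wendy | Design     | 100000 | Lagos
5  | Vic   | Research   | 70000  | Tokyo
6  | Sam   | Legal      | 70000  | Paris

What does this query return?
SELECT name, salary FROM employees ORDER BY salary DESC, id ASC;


Sorting by salary DESC, then id ASC for ties

6 rows:
Karen, 120000
Quinn, 120000
Wendy, 100000
Vic, 70000
Sam, 70000
Tina, 60000


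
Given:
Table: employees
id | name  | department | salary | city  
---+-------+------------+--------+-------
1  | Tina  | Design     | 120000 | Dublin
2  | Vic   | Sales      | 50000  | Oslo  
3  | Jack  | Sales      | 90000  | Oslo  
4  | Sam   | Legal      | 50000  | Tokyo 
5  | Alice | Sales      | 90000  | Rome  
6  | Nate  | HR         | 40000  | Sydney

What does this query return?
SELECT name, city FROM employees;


Projecting columns: name, city

6 rows:
Tina, Dublin
Vic, Oslo
Jack, Oslo
Sam, Tokyo
Alice, Rome
Nate, Sydney


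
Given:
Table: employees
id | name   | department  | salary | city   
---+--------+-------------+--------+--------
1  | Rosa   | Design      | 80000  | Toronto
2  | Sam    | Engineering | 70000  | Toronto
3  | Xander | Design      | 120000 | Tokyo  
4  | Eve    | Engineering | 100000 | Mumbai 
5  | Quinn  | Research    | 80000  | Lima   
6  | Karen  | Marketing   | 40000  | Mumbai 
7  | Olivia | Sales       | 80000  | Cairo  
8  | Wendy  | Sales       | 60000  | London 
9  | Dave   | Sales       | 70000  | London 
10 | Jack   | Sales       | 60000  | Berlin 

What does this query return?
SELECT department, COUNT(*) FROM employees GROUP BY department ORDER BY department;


Assigning each row to its department group:
  Rosa -> Design
  Sam -> Engineering
  Xander -> Design
  Eve -> Engineering
  Quinn -> Research
  Karen -> Marketing
  Olivia -> Sales
  Wendy -> Sales
  Dave -> Sales
  Jack -> Sales


5 groups:
Design, 2
Engineering, 2
Marketing, 1
Research, 1
Sales, 4


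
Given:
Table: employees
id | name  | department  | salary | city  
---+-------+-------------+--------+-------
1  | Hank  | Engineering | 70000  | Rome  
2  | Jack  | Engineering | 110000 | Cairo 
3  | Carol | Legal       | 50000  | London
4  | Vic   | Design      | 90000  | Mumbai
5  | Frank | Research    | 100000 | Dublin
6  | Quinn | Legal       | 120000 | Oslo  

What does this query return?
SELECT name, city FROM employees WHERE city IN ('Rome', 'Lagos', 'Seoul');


Filtering: city IN ('Rome', 'Lagos', 'Seoul')
Matching: 1 rows

1 rows:
Hank, Rome


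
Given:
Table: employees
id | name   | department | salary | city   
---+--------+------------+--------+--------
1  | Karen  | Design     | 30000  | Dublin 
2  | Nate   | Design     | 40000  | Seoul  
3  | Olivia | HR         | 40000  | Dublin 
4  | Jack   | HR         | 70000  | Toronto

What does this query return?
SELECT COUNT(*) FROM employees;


COUNT(*) counts all rows

4


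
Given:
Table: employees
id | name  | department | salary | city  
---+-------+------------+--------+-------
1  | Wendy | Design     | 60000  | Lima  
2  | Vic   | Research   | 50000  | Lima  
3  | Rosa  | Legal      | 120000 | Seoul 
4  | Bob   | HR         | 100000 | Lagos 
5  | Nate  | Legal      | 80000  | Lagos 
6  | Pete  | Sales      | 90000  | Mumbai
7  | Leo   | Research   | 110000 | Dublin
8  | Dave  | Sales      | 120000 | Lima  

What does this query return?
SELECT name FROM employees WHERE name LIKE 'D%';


LIKE 'D%' matches names starting with 'D'
Matching: 1

1 rows:
Dave


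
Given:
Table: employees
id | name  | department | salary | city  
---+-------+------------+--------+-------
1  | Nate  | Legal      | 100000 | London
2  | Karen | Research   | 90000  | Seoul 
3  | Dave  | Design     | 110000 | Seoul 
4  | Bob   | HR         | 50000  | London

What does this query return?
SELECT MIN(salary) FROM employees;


Salaries: 100000, 90000, 110000, 50000
MIN = 50000

50000


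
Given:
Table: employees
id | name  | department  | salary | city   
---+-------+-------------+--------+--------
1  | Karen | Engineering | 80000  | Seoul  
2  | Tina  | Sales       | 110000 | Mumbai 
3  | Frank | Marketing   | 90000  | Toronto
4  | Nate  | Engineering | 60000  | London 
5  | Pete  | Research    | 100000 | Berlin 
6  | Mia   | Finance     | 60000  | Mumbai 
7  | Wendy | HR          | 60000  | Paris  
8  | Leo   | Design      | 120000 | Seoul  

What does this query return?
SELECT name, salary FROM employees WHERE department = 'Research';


Filtering: department = 'Research'
Matching rows: 1

1 rows:
Pete, 100000


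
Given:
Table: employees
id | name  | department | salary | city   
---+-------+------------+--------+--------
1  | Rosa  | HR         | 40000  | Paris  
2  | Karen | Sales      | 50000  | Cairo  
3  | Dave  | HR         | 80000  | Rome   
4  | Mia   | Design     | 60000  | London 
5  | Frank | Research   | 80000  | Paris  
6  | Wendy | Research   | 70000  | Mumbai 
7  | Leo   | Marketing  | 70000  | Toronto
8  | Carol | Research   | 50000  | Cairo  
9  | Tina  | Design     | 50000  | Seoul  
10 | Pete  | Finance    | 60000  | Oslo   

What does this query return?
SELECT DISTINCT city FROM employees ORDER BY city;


All 'city' values (row order): Paris, Cairo, Rome, London, Paris, Mumbai, Toronto, Cairo, Seoul, Oslo
Removing duplicates leaves 8 unique value(s).

8 values:
Cairo
London
Mumbai
Oslo
Paris
Rome
Seoul
Toronto


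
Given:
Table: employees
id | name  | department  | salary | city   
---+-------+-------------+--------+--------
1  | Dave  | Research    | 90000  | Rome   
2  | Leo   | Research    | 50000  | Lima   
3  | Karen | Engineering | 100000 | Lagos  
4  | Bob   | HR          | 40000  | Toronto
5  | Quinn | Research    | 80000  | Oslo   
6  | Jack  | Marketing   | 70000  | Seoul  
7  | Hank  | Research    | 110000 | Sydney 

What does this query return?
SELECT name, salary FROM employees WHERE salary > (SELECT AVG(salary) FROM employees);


Subquery: AVG(salary) = 77142.86
Filtering: salary > 77142.86
  Dave (90000) -> MATCH
  Karen (100000) -> MATCH
  Quinn (80000) -> MATCH
  Hank (110000) -> MATCH


4 rows:
Dave, 90000
Karen, 100000
Quinn, 80000
Hank, 110000


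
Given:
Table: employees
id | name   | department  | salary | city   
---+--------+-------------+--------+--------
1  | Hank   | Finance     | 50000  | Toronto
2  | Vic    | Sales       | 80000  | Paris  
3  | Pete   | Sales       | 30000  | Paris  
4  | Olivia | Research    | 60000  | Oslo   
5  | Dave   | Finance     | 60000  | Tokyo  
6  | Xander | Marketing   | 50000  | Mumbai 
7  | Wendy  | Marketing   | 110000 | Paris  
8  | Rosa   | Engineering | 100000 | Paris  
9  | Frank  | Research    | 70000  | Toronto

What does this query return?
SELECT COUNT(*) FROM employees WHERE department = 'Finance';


Counting rows where department = 'Finance'
  Hank -> MATCH
  Dave -> MATCH


2


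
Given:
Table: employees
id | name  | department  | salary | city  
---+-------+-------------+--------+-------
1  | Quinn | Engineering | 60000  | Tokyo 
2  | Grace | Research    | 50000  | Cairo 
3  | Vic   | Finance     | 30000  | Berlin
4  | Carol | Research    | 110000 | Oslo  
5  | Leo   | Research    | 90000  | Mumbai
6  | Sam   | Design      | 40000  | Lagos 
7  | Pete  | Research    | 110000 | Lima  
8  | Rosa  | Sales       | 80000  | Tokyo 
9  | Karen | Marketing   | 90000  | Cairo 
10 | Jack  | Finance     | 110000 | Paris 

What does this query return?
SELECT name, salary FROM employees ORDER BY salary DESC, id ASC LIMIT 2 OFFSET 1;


Sort by salary DESC (id ASC tiebreak), then skip 1 and take 2
Rows 2 through 3

2 rows:
Pete, 110000
Jack, 110000


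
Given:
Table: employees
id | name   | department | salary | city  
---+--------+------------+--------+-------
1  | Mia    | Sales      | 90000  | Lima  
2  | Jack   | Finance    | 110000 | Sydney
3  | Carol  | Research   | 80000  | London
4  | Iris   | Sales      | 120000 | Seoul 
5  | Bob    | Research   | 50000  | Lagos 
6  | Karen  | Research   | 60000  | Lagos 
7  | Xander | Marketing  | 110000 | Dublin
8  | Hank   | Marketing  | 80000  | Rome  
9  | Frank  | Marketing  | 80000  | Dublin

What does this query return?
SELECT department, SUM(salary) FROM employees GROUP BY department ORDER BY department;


Summing salary within each department:
  Finance: 110000 = 110000
  Marketing: 110000 + 80000 + 80000 = 270000
  Research: 80000 + 50000 + 60000 = 190000
  Sales: 90000 + 120000 = 210000


4 groups:
Finance, 110000
Marketing, 270000
Research, 190000
Sales, 210000


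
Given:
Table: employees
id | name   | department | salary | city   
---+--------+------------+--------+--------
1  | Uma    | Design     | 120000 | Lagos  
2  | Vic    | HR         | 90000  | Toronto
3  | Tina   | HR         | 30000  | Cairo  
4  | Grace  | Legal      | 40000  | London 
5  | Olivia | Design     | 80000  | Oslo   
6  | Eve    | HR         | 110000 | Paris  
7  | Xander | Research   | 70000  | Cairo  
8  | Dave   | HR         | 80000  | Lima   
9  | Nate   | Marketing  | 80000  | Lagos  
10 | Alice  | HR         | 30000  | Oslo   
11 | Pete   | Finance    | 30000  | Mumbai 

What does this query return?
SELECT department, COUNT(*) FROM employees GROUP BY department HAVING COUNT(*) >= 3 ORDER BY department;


Groups with count >= 3:
  HR: 5 -> PASS
  Design: 2 -> filtered out
  Finance: 1 -> filtered out
  Legal: 1 -> filtered out
  Marketing: 1 -> filtered out
  Research: 1 -> filtered out


1 groups:
HR, 5


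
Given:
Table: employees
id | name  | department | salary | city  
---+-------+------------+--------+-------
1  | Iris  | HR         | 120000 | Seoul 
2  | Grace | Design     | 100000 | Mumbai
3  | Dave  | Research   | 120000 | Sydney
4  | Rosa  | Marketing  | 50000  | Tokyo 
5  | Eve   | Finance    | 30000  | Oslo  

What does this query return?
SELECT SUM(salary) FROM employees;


SUM(salary) = 120000 + 100000 + 120000 + 50000 + 30000 = 420000

420000


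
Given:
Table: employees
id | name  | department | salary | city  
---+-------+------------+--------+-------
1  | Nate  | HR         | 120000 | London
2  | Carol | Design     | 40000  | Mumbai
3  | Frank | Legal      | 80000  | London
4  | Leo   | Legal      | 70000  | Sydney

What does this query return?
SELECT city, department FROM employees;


Projecting columns: city, department

4 rows:
London, HR
Mumbai, Design
London, Legal
Sydney, Legal


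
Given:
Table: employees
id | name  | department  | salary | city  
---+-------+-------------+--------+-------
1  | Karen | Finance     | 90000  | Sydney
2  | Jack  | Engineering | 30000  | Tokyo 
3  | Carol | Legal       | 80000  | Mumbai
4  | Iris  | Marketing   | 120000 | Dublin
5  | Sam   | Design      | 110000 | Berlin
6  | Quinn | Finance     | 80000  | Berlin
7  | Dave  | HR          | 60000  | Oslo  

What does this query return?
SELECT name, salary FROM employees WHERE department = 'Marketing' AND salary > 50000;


Filtering: department = 'Marketing' AND salary > 50000
Matching: 1 rows

1 rows:
Iris, 120000


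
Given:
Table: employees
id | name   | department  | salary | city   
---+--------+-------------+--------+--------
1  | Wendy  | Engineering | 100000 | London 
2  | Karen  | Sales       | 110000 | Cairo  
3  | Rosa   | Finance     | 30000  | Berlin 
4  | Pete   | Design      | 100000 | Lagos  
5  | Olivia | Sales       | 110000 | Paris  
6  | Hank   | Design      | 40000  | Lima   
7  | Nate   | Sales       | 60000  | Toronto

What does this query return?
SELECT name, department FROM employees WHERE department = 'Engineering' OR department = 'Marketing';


Filtering: department = 'Engineering' OR 'Marketing'
Matching: 1 rows

1 rows:
Wendy, Engineering


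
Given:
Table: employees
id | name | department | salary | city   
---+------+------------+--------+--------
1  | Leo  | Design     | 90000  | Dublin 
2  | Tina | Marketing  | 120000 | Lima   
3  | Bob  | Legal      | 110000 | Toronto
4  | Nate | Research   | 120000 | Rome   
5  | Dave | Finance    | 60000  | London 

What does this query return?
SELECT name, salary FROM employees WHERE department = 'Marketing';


Filtering: department = 'Marketing'
Matching rows: 1

1 rows:
Tina, 120000


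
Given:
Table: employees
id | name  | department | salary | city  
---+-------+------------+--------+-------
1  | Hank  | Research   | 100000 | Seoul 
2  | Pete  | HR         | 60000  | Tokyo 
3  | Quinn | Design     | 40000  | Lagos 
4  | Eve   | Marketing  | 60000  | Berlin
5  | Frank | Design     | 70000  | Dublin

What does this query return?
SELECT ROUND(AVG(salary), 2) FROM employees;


SUM(salary) = 330000
COUNT = 5
ROUND(AVG, 2) = ROUND(330000 / 5, 2) = 66000.0

66000.0


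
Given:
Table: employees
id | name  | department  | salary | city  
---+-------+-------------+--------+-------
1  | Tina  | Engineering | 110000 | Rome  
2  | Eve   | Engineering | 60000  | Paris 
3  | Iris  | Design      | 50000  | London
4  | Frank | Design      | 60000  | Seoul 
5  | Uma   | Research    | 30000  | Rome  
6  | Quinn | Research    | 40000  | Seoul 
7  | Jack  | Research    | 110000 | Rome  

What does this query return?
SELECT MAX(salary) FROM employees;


Salaries: 110000, 60000, 50000, 60000, 30000, 40000, 110000
MAX = 110000

110000


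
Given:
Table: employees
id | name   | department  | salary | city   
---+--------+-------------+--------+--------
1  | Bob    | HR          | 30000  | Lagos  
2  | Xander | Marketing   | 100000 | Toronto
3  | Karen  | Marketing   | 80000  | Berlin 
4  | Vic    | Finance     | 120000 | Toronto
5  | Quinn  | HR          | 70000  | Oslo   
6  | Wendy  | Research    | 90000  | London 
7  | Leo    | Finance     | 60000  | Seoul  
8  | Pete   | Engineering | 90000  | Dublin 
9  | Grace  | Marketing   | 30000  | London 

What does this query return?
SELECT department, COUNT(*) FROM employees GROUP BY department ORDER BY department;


Assigning each row to its department group:
  Bob -> HR
  Xander -> Marketing
  Karen -> Marketing
  Vic -> Finance
  Quinn -> HR
  Wendy -> Research
  Leo -> Finance
  Pete -> Engineering
  Grace -> Marketing


5 groups:
Engineering, 1
Finance, 2
HR, 2
Marketing, 3
Research, 1


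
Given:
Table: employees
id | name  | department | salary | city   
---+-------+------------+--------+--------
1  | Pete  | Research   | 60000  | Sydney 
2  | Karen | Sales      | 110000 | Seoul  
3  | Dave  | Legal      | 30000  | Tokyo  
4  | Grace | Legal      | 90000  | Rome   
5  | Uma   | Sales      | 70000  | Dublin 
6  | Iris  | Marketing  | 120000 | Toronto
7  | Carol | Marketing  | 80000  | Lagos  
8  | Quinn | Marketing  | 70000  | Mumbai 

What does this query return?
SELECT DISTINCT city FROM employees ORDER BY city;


All 'city' values (row order): Sydney, Seoul, Tokyo, Rome, Dublin, Toronto, Lagos, Mumbai
Removing duplicates leaves 8 unique value(s).

8 values:
Dublin
Lagos
Mumbai
Rome
Seoul
Sydney
Tokyo
Toronto


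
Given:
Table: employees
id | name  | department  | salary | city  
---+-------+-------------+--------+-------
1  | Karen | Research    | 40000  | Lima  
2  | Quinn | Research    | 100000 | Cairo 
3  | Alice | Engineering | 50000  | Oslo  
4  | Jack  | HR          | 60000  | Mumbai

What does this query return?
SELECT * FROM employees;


SELECT * returns all 4 rows with all columns

4 rows:
1, Karen, Research, 40000, Lima
2, Quinn, Research, 100000, Cairo
3, Alice, Engineering, 50000, Oslo
4, Jack, HR, 60000, Mumbai


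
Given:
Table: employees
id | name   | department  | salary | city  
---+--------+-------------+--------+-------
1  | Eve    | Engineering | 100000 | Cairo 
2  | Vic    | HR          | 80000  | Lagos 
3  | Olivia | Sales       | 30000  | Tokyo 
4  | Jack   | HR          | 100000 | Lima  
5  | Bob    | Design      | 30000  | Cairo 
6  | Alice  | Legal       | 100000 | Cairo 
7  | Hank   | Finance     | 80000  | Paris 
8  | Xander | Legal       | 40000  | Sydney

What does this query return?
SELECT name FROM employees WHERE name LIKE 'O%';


LIKE 'O%' matches names starting with 'O'
Matching: 1

1 rows:
Olivia


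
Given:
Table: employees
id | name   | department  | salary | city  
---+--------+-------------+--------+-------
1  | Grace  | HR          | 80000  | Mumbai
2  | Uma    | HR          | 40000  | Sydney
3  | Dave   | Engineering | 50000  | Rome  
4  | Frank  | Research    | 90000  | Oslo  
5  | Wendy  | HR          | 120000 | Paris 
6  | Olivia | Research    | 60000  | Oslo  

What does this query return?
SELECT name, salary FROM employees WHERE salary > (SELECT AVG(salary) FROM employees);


Subquery: AVG(salary) = 73333.33
Filtering: salary > 73333.33
  Grace (80000) -> MATCH
  Frank (90000) -> MATCH
  Wendy (120000) -> MATCH


3 rows:
Grace, 80000
Frank, 90000
Wendy, 120000


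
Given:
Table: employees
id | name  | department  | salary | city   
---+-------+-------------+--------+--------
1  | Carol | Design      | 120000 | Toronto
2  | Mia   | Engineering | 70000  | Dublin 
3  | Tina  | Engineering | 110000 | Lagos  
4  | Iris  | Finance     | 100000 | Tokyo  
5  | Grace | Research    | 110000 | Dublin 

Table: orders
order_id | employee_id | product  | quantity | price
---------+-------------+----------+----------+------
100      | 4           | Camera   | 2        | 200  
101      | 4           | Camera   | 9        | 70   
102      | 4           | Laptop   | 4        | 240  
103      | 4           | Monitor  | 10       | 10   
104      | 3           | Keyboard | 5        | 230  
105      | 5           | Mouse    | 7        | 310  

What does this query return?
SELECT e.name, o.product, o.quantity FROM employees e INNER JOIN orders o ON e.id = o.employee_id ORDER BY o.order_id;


Joining employees.id = orders.employee_id:
  employee Iris (id=4) -> order Camera
  employee Iris (id=4) -> order Camera
  employee Iris (id=4) -> order Laptop
  employee Iris (id=4) -> order Monitor
  employee Tina (id=3) -> order Keyboard
  employee Grace (id=5) -> order Mouse


6 rows:
Iris, Camera, 2
Iris, Camera, 9
Iris, Laptop, 4
Iris, Monitor, 10
Tina, Keyboard, 5
Grace, Mouse, 7


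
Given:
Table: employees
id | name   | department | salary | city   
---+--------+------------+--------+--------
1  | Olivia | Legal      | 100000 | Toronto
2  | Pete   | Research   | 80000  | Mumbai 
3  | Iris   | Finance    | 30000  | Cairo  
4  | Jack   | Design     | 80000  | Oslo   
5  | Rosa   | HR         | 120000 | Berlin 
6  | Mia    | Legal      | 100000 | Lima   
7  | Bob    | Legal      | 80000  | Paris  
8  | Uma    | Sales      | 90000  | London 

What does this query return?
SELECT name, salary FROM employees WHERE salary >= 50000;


Filtering: salary >= 50000
Matching: 7 rows

7 rows:
Olivia, 100000
Pete, 80000
Jack, 80000
Rosa, 120000
Mia, 100000
Bob, 80000
Uma, 90000


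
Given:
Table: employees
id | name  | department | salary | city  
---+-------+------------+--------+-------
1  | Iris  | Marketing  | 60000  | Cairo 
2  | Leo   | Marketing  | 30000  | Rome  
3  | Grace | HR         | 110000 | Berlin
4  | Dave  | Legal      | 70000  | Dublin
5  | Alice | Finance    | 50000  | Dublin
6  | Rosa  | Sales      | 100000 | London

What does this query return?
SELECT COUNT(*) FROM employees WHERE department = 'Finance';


Counting rows where department = 'Finance'
  Alice -> MATCH


1
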